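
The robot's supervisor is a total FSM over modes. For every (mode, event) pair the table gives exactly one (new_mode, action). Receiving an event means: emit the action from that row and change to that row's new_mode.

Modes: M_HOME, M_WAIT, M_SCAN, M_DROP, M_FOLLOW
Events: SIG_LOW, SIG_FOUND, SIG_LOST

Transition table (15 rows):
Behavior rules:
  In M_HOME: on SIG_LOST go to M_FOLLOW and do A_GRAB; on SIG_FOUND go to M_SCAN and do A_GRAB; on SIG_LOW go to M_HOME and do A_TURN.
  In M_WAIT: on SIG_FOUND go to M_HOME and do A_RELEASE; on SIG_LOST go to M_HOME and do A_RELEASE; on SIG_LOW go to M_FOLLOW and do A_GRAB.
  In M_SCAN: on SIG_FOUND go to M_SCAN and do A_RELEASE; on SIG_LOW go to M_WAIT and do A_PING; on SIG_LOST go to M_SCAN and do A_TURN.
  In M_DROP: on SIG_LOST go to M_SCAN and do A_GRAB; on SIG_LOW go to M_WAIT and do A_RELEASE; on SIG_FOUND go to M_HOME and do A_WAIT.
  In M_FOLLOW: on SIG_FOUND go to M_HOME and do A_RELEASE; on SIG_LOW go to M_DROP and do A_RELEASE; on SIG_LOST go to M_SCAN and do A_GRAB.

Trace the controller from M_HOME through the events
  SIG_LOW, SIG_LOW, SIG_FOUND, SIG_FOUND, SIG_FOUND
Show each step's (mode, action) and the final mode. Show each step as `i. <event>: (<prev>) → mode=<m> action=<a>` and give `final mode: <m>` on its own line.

final mode: M_SCAN

1. SIG_LOW: (M_HOME) → mode=M_HOME action=A_TURN
2. SIG_LOW: (M_HOME) → mode=M_HOME action=A_TURN
3. SIG_FOUND: (M_HOME) → mode=M_SCAN action=A_GRAB
4. SIG_FOUND: (M_SCAN) → mode=M_SCAN action=A_RELEASE
5. SIG_FOUND: (M_SCAN) → mode=M_SCAN action=A_RELEASE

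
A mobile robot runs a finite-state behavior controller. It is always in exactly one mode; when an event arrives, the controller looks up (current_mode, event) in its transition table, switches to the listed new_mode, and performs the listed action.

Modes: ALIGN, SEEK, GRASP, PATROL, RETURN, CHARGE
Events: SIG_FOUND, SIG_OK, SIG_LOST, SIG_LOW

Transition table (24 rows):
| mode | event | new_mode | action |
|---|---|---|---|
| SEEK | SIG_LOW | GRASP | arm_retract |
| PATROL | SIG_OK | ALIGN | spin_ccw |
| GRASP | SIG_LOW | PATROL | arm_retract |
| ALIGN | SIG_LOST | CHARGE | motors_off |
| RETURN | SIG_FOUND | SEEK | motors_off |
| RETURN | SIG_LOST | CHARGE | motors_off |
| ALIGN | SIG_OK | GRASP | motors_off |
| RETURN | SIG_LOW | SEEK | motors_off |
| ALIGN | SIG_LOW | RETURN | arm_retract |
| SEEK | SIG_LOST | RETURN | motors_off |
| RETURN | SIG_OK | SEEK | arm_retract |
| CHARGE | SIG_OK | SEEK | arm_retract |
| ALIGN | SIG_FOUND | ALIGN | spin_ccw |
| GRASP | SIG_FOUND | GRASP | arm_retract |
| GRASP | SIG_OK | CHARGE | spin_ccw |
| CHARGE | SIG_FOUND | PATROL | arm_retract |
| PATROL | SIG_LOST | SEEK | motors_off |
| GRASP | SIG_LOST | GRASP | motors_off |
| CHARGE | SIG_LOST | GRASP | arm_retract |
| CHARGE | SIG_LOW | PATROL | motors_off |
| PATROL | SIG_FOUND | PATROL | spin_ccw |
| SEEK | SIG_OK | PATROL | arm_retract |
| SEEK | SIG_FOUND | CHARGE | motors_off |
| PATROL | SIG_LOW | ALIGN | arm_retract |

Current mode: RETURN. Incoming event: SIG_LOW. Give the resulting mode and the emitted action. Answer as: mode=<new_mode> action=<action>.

mode=SEEK action=motors_off

current mode = RETURN; filter table to that mode:
  (RETURN, SIG_FOUND) → (SEEK, motors_off)
  (RETURN, SIG_LOST) → (CHARGE, motors_off)
  (RETURN, SIG_LOW) → (SEEK, motors_off)  ← event matches
  (RETURN, SIG_OK) → (SEEK, arm_retract)
event = SIG_LOW selects (SEEK, motors_off)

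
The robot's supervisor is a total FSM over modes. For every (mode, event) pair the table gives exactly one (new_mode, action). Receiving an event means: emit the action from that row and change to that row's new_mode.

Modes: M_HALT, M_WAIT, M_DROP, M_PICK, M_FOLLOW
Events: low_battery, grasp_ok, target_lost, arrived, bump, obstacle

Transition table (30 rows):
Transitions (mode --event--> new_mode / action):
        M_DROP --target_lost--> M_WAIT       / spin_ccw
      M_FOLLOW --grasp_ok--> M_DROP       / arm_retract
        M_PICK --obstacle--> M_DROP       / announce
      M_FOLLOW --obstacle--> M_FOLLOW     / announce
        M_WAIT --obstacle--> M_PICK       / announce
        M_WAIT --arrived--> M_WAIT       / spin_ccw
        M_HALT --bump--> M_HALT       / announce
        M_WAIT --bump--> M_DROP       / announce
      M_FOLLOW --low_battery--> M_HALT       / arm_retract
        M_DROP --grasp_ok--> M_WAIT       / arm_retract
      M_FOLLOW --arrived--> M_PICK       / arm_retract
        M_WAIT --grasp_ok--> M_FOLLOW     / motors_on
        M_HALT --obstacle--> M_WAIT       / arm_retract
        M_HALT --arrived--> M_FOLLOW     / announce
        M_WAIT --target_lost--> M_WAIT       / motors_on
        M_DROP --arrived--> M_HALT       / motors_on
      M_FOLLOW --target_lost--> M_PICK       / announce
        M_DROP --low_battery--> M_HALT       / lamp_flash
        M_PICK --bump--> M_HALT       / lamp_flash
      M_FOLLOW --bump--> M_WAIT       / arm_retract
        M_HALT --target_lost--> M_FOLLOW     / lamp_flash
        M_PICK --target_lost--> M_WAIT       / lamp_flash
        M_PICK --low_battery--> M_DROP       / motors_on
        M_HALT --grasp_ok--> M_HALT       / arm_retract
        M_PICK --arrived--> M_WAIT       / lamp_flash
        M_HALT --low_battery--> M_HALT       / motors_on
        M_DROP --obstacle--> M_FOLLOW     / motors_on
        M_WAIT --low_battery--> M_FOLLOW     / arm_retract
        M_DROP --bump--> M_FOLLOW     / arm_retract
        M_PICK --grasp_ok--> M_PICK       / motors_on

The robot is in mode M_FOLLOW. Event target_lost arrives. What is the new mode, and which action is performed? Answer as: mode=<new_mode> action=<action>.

mode=M_PICK action=announce

current mode = M_FOLLOW; filter table to that mode:
  (M_FOLLOW, grasp_ok) → (M_DROP, arm_retract)
  (M_FOLLOW, obstacle) → (M_FOLLOW, announce)
  (M_FOLLOW, low_battery) → (M_HALT, arm_retract)
  (M_FOLLOW, arrived) → (M_PICK, arm_retract)
  (M_FOLLOW, target_lost) → (M_PICK, announce)  ← event matches
  (M_FOLLOW, bump) → (M_WAIT, arm_retract)
event = target_lost selects (M_PICK, announce)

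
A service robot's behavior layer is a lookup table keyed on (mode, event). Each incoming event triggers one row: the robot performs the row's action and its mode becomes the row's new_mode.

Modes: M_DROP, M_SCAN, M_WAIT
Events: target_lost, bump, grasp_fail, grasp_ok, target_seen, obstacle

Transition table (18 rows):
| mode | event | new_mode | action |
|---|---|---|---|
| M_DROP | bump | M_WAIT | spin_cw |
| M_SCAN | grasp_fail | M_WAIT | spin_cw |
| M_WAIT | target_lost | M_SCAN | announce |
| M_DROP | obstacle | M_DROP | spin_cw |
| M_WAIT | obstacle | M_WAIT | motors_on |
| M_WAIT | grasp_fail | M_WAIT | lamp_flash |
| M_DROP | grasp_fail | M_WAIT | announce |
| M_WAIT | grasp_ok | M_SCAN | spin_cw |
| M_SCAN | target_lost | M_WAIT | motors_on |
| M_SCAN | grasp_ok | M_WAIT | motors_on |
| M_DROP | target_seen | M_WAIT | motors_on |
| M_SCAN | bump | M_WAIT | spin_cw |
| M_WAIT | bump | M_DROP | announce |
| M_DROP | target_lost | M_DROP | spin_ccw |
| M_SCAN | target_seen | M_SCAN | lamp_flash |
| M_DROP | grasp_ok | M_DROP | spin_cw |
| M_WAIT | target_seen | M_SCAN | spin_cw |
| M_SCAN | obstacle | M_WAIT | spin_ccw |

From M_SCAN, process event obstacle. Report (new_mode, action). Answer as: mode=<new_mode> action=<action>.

mode=M_WAIT action=spin_ccw

current mode = M_SCAN; filter table to that mode:
  (M_SCAN, grasp_fail) → (M_WAIT, spin_cw)
  (M_SCAN, target_lost) → (M_WAIT, motors_on)
  (M_SCAN, grasp_ok) → (M_WAIT, motors_on)
  (M_SCAN, bump) → (M_WAIT, spin_cw)
  (M_SCAN, target_seen) → (M_SCAN, lamp_flash)
  (M_SCAN, obstacle) → (M_WAIT, spin_ccw)  ← event matches
event = obstacle selects (M_WAIT, spin_ccw)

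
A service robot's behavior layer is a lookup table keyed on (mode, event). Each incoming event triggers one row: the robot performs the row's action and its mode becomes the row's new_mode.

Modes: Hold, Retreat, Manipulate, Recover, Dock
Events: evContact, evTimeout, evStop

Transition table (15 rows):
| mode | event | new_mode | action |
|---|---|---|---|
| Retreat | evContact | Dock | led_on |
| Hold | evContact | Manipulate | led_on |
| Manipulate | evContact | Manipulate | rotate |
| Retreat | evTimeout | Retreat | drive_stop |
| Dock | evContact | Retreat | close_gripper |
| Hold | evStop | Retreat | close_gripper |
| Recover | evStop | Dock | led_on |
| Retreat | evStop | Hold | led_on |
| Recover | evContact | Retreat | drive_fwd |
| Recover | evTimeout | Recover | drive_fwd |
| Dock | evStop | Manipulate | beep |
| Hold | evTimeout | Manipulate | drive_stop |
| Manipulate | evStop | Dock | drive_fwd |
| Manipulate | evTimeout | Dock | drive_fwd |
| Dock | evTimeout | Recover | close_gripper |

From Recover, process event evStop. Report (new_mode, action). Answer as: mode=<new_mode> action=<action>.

mode=Dock action=led_on

current mode = Recover; filter table to that mode:
  (Recover, evStop) → (Dock, led_on)  ← event matches
  (Recover, evContact) → (Retreat, drive_fwd)
  (Recover, evTimeout) → (Recover, drive_fwd)
event = evStop selects (Dock, led_on)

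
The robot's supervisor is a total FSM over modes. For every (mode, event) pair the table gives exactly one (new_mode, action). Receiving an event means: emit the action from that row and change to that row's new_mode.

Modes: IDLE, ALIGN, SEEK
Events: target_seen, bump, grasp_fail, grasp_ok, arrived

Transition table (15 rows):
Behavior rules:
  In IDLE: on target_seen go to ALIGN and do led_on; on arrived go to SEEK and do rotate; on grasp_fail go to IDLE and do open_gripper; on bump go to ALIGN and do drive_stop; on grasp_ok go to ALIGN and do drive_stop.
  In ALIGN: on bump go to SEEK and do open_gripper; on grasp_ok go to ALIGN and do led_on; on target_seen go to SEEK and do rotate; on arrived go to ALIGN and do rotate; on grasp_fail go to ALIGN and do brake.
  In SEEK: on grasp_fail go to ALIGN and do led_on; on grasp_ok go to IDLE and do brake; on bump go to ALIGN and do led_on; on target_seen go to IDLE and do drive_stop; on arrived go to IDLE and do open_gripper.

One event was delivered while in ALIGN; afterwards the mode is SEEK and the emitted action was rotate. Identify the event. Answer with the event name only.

target_seen

try target_seen: (ALIGN, target_seen) → (SEEK, rotate)  ← matches
try bump: (ALIGN, bump) → (SEEK, open_gripper)
try grasp_fail: (ALIGN, grasp_fail) → (ALIGN, brake)
try grasp_ok: (ALIGN, grasp_ok) → (ALIGN, led_on)
try arrived: (ALIGN, arrived) → (ALIGN, rotate)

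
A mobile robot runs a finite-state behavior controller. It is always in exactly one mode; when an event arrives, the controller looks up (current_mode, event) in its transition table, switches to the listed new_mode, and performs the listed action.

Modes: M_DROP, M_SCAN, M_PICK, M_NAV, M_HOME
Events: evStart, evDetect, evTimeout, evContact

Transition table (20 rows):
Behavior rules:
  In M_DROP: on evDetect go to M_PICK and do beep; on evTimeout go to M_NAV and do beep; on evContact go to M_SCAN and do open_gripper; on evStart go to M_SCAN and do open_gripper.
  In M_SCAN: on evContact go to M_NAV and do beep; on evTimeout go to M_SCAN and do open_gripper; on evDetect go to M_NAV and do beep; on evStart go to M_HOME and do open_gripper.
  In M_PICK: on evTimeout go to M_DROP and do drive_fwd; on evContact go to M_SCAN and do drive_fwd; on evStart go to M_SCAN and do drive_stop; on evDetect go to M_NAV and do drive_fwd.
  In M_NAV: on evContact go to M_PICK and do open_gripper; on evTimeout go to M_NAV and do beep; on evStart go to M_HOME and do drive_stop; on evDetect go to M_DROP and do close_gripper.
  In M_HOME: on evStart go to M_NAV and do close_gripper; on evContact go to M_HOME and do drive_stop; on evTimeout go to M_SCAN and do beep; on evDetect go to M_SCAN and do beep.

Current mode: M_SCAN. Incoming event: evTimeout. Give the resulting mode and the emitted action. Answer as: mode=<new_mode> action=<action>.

current mode = M_SCAN; filter table to that mode:
  (M_SCAN, evContact) → (M_NAV, beep)
  (M_SCAN, evTimeout) → (M_SCAN, open_gripper)  ← event matches
  (M_SCAN, evDetect) → (M_NAV, beep)
  (M_SCAN, evStart) → (M_HOME, open_gripper)
event = evTimeout selects (M_SCAN, open_gripper)

mode=M_SCAN action=open_gripper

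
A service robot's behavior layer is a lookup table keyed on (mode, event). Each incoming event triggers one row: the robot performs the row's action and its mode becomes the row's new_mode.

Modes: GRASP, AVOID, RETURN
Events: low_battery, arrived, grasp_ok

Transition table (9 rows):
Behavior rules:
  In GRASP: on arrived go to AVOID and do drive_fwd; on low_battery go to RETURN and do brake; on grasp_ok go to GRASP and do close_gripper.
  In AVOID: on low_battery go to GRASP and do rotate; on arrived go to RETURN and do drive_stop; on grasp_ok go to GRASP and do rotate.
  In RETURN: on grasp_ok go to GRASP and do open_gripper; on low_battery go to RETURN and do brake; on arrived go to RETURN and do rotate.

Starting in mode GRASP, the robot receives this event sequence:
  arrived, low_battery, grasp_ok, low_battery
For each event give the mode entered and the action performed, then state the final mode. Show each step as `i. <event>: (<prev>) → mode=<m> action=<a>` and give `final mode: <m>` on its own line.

final mode: RETURN

1. arrived: (GRASP) → mode=AVOID action=drive_fwd
2. low_battery: (AVOID) → mode=GRASP action=rotate
3. grasp_ok: (GRASP) → mode=GRASP action=close_gripper
4. low_battery: (GRASP) → mode=RETURN action=brake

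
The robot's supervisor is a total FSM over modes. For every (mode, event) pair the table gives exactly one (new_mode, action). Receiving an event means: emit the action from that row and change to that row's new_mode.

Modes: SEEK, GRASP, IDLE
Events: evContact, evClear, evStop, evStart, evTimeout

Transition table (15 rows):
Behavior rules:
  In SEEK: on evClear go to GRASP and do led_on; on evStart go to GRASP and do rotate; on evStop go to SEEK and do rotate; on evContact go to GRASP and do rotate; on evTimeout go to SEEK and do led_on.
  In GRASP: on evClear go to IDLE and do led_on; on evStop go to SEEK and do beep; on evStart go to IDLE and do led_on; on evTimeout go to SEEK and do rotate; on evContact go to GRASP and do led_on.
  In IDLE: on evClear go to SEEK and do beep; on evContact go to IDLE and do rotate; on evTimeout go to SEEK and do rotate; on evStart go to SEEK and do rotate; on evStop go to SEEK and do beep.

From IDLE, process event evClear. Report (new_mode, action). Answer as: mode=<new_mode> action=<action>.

current mode = IDLE; filter table to that mode:
  (IDLE, evClear) → (SEEK, beep)  ← event matches
  (IDLE, evContact) → (IDLE, rotate)
  (IDLE, evTimeout) → (SEEK, rotate)
  (IDLE, evStart) → (SEEK, rotate)
  (IDLE, evStop) → (SEEK, beep)
event = evClear selects (SEEK, beep)

mode=SEEK action=beep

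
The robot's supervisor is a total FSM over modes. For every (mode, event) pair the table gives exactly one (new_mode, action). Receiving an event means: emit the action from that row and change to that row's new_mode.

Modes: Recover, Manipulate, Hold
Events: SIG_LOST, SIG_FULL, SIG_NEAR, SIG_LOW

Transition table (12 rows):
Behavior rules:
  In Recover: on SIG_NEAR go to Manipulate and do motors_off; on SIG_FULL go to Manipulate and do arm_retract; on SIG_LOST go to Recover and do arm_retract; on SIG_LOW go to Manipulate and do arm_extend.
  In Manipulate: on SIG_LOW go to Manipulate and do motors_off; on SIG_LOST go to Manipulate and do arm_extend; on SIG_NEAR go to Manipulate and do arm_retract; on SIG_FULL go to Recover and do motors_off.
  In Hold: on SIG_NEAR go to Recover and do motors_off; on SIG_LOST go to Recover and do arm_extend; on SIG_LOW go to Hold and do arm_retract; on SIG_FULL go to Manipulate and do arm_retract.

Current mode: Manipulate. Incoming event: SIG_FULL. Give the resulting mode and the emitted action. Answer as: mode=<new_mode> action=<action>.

mode=Recover action=motors_off

current mode = Manipulate; filter table to that mode:
  (Manipulate, SIG_LOW) → (Manipulate, motors_off)
  (Manipulate, SIG_LOST) → (Manipulate, arm_extend)
  (Manipulate, SIG_NEAR) → (Manipulate, arm_retract)
  (Manipulate, SIG_FULL) → (Recover, motors_off)  ← event matches
event = SIG_FULL selects (Recover, motors_off)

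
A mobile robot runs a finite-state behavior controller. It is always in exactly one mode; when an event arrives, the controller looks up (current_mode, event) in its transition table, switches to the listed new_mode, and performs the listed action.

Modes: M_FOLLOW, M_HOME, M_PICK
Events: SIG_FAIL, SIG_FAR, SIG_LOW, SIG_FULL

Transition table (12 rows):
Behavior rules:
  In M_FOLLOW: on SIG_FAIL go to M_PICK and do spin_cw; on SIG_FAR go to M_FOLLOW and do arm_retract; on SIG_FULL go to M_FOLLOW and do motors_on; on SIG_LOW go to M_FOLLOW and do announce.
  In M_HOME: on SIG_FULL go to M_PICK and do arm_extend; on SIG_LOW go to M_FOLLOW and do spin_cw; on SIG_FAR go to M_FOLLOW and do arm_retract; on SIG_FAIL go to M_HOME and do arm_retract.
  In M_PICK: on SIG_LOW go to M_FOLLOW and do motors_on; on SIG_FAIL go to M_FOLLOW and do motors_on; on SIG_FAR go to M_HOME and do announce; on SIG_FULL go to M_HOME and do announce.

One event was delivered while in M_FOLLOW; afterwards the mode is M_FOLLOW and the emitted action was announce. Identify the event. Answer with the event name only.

try SIG_FAIL: (M_FOLLOW, SIG_FAIL) → (M_PICK, spin_cw)
try SIG_FAR: (M_FOLLOW, SIG_FAR) → (M_FOLLOW, arm_retract)
try SIG_LOW: (M_FOLLOW, SIG_LOW) → (M_FOLLOW, announce)  ← matches
try SIG_FULL: (M_FOLLOW, SIG_FULL) → (M_FOLLOW, motors_on)

SIG_LOW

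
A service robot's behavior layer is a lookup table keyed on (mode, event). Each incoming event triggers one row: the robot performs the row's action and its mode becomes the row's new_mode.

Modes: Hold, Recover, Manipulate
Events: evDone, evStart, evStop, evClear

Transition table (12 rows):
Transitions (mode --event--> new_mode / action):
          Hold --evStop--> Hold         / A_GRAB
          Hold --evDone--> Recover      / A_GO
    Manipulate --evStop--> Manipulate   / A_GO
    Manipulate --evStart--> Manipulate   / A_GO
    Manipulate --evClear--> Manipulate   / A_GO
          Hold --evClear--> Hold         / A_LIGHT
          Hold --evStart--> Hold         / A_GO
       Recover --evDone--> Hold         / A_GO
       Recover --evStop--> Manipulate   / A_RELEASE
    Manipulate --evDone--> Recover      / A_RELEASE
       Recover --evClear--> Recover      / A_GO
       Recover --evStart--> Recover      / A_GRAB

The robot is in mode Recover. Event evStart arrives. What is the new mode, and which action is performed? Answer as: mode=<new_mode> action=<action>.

current mode = Recover; filter table to that mode:
  (Recover, evDone) → (Hold, A_GO)
  (Recover, evStop) → (Manipulate, A_RELEASE)
  (Recover, evClear) → (Recover, A_GO)
  (Recover, evStart) → (Recover, A_GRAB)  ← event matches
event = evStart selects (Recover, A_GRAB)

mode=Recover action=A_GRAB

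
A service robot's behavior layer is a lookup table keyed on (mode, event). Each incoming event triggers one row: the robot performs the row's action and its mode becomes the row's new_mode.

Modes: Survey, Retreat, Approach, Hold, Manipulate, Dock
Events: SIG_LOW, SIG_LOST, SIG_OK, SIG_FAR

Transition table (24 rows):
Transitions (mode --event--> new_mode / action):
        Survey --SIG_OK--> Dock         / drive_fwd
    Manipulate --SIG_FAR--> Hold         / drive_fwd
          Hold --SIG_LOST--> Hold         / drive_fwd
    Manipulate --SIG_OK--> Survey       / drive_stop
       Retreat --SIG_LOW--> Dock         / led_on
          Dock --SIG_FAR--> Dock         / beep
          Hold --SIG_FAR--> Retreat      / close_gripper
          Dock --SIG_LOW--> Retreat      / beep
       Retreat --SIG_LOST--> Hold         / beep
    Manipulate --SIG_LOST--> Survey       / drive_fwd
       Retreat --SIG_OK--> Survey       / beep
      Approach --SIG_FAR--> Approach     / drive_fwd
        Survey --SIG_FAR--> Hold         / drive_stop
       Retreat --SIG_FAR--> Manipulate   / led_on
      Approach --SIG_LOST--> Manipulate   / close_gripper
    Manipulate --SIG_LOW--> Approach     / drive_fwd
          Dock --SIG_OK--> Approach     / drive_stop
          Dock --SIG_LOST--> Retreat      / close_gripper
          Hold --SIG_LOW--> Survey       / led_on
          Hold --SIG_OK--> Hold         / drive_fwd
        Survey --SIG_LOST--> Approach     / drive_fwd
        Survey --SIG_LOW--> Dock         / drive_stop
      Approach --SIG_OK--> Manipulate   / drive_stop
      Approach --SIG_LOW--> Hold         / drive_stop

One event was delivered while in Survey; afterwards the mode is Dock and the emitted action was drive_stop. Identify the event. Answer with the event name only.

SIG_LOW

try SIG_LOW: (Survey, SIG_LOW) → (Dock, drive_stop)  ← matches
try SIG_LOST: (Survey, SIG_LOST) → (Approach, drive_fwd)
try SIG_OK: (Survey, SIG_OK) → (Dock, drive_fwd)
try SIG_FAR: (Survey, SIG_FAR) → (Hold, drive_stop)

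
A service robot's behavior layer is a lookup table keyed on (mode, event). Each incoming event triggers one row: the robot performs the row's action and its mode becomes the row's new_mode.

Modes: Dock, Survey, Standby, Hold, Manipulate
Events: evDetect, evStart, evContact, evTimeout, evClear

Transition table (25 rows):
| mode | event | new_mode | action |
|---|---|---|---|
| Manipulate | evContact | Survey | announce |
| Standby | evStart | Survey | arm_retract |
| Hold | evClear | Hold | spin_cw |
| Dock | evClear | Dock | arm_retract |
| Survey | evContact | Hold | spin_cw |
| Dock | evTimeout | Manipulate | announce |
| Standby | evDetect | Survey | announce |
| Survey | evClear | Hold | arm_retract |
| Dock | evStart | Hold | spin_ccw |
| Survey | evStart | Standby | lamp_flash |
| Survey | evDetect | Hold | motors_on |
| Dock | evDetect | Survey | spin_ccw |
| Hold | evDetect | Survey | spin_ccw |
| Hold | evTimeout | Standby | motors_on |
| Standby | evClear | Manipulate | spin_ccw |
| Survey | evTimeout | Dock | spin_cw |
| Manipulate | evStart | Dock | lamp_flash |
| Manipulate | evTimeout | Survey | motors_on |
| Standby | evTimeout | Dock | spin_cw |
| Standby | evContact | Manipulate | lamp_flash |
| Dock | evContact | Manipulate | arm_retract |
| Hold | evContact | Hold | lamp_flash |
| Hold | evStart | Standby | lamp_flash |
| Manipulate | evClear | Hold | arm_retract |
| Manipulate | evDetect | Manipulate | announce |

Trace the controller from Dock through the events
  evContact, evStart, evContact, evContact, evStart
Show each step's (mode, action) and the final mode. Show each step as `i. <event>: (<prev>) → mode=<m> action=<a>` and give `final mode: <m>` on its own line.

1. evContact: (Dock) → mode=Manipulate action=arm_retract
2. evStart: (Manipulate) → mode=Dock action=lamp_flash
3. evContact: (Dock) → mode=Manipulate action=arm_retract
4. evContact: (Manipulate) → mode=Survey action=announce
5. evStart: (Survey) → mode=Standby action=lamp_flash

final mode: Standby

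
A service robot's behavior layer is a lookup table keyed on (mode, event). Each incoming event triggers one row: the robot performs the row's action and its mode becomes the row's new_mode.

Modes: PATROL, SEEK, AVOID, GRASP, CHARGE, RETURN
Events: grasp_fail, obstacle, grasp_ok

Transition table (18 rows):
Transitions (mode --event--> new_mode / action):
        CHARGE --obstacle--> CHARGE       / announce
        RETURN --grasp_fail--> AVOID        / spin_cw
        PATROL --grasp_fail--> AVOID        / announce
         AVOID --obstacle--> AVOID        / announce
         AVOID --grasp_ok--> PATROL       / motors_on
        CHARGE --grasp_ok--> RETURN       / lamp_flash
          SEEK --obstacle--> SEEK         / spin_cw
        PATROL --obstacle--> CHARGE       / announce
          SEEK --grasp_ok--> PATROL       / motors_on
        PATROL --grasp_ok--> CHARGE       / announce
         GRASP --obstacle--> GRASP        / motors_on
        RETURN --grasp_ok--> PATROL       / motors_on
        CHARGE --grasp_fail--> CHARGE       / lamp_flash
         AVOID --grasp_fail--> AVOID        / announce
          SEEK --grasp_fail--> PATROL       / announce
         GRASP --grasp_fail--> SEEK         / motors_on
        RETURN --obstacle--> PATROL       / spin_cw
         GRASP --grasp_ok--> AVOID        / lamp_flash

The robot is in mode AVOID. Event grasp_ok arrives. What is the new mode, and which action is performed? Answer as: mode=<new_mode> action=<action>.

mode=PATROL action=motors_on

current mode = AVOID; filter table to that mode:
  (AVOID, obstacle) → (AVOID, announce)
  (AVOID, grasp_ok) → (PATROL, motors_on)  ← event matches
  (AVOID, grasp_fail) → (AVOID, announce)
event = grasp_ok selects (PATROL, motors_on)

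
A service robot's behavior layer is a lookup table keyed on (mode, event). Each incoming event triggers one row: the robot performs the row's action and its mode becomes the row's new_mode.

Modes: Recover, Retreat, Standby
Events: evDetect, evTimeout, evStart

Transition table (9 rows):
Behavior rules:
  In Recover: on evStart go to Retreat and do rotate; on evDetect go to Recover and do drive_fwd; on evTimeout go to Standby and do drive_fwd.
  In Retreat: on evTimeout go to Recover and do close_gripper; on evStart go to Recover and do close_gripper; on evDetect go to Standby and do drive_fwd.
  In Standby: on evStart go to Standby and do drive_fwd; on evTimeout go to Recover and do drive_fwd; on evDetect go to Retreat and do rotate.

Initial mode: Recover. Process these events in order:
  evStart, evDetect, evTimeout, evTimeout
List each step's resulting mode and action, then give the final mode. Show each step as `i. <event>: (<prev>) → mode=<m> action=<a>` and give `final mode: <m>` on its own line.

1. evStart: (Recover) → mode=Retreat action=rotate
2. evDetect: (Retreat) → mode=Standby action=drive_fwd
3. evTimeout: (Standby) → mode=Recover action=drive_fwd
4. evTimeout: (Recover) → mode=Standby action=drive_fwd

final mode: Standby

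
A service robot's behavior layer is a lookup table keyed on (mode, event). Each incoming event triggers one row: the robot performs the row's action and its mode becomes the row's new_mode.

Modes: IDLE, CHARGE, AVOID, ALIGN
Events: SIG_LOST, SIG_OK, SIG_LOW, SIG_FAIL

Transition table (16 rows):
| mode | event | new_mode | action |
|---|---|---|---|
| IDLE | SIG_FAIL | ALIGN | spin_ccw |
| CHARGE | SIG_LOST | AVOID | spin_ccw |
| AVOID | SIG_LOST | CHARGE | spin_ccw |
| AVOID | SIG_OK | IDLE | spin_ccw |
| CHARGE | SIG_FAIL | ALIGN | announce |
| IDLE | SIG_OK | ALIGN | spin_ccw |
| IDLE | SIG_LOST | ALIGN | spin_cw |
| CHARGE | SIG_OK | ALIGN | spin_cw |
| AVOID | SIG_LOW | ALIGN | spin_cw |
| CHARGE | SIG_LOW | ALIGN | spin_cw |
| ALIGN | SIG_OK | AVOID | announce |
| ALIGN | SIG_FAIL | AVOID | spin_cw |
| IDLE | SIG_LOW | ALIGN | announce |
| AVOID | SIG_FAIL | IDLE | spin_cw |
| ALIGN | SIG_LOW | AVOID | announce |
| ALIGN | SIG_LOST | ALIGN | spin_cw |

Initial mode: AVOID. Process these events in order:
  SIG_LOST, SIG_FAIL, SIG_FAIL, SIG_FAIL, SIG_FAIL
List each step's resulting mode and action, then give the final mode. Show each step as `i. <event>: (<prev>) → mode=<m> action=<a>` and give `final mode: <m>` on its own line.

final mode: ALIGN

1. SIG_LOST: (AVOID) → mode=CHARGE action=spin_ccw
2. SIG_FAIL: (CHARGE) → mode=ALIGN action=announce
3. SIG_FAIL: (ALIGN) → mode=AVOID action=spin_cw
4. SIG_FAIL: (AVOID) → mode=IDLE action=spin_cw
5. SIG_FAIL: (IDLE) → mode=ALIGN action=spin_ccw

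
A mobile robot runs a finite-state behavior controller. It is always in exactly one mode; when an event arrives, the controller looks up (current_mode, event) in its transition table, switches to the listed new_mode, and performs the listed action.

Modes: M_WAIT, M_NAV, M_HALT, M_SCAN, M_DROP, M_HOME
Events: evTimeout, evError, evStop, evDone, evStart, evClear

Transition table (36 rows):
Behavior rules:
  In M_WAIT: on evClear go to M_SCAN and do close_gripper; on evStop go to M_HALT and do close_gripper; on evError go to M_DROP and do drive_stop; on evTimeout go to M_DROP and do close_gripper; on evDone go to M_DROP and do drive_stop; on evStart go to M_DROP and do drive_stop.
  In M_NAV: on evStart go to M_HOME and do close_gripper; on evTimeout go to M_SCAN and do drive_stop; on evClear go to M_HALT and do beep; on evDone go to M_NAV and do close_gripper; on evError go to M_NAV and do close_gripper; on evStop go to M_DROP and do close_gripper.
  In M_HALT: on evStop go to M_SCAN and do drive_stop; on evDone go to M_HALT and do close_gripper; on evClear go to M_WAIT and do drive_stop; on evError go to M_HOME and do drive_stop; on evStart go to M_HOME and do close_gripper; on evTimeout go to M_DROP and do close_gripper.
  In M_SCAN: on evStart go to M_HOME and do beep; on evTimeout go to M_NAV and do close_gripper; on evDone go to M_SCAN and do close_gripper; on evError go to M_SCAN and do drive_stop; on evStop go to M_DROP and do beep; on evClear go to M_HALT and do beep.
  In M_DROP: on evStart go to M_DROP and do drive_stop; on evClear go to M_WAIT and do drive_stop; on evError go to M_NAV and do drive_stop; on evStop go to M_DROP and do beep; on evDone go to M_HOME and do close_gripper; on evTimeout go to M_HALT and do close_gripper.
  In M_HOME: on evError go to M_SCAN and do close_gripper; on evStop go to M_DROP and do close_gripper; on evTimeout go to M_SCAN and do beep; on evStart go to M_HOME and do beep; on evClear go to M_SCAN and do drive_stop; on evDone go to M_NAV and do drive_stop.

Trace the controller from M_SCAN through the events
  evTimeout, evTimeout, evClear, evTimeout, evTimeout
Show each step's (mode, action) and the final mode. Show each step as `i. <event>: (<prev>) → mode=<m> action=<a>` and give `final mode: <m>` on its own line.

final mode: M_HALT

1. evTimeout: (M_SCAN) → mode=M_NAV action=close_gripper
2. evTimeout: (M_NAV) → mode=M_SCAN action=drive_stop
3. evClear: (M_SCAN) → mode=M_HALT action=beep
4. evTimeout: (M_HALT) → mode=M_DROP action=close_gripper
5. evTimeout: (M_DROP) → mode=M_HALT action=close_gripper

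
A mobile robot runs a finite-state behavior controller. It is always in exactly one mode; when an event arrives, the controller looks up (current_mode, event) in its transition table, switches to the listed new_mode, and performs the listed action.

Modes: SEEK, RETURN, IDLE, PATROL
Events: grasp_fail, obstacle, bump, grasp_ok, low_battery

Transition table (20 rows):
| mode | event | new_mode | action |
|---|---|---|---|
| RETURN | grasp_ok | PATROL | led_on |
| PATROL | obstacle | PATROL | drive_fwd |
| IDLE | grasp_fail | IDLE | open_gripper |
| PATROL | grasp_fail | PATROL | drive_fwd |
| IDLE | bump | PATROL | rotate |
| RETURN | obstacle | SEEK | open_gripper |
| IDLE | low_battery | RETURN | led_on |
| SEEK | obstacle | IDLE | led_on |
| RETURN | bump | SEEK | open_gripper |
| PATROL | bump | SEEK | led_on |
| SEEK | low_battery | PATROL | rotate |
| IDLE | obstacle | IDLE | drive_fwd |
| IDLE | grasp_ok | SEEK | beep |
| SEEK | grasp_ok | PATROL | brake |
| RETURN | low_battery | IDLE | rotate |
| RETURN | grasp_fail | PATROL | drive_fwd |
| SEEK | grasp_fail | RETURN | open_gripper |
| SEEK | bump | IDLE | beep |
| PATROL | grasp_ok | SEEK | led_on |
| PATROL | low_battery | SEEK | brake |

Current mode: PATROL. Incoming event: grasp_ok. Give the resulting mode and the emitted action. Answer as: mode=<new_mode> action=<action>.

mode=SEEK action=led_on

current mode = PATROL; filter table to that mode:
  (PATROL, obstacle) → (PATROL, drive_fwd)
  (PATROL, grasp_fail) → (PATROL, drive_fwd)
  (PATROL, bump) → (SEEK, led_on)
  (PATROL, grasp_ok) → (SEEK, led_on)  ← event matches
  (PATROL, low_battery) → (SEEK, brake)
event = grasp_ok selects (SEEK, led_on)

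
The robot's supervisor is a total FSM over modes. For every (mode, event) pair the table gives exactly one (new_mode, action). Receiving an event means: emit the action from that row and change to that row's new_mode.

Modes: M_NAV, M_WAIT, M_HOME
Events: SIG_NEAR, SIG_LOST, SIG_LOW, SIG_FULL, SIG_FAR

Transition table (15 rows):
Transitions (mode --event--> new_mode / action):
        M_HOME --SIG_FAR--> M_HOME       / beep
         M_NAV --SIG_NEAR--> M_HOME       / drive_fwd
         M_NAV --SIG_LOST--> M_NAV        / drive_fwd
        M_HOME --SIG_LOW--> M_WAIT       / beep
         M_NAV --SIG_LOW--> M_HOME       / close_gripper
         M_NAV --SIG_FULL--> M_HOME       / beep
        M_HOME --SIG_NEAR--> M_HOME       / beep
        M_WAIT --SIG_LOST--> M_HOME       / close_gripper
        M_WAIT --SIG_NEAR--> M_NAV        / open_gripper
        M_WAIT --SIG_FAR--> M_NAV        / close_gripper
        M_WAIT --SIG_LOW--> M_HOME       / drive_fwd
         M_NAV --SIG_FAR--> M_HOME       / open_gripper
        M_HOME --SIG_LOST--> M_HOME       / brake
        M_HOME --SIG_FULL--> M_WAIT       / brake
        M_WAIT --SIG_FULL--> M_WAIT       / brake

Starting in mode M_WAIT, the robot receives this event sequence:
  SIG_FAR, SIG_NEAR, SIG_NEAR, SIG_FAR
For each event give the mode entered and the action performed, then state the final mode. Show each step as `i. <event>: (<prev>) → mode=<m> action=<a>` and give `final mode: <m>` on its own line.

final mode: M_HOME

1. SIG_FAR: (M_WAIT) → mode=M_NAV action=close_gripper
2. SIG_NEAR: (M_NAV) → mode=M_HOME action=drive_fwd
3. SIG_NEAR: (M_HOME) → mode=M_HOME action=beep
4. SIG_FAR: (M_HOME) → mode=M_HOME action=beep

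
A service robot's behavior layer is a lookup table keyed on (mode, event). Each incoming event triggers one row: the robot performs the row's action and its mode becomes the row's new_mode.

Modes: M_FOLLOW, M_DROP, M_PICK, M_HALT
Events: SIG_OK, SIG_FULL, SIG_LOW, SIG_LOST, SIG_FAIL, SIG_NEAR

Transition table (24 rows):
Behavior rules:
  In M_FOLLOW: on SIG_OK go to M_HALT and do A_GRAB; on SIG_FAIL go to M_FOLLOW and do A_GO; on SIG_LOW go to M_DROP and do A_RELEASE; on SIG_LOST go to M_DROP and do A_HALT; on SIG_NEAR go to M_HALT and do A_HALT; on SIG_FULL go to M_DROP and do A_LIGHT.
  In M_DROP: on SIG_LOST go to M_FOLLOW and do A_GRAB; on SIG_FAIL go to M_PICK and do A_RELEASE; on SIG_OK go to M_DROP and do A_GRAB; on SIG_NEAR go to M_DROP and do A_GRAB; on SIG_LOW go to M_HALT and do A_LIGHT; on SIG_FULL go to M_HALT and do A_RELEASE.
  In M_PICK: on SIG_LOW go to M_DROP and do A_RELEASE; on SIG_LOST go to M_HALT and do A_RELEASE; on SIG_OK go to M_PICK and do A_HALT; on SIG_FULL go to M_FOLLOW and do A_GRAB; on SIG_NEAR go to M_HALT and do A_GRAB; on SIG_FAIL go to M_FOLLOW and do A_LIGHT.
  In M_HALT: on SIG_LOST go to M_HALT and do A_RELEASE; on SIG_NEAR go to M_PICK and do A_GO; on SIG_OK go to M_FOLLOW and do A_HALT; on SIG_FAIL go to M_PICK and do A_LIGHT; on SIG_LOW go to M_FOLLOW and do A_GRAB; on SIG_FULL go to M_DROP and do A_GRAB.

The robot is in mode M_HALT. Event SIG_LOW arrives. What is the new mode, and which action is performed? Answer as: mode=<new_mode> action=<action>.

mode=M_FOLLOW action=A_GRAB

current mode = M_HALT; filter table to that mode:
  (M_HALT, SIG_LOST) → (M_HALT, A_RELEASE)
  (M_HALT, SIG_NEAR) → (M_PICK, A_GO)
  (M_HALT, SIG_OK) → (M_FOLLOW, A_HALT)
  (M_HALT, SIG_FAIL) → (M_PICK, A_LIGHT)
  (M_HALT, SIG_LOW) → (M_FOLLOW, A_GRAB)  ← event matches
  (M_HALT, SIG_FULL) → (M_DROP, A_GRAB)
event = SIG_LOW selects (M_FOLLOW, A_GRAB)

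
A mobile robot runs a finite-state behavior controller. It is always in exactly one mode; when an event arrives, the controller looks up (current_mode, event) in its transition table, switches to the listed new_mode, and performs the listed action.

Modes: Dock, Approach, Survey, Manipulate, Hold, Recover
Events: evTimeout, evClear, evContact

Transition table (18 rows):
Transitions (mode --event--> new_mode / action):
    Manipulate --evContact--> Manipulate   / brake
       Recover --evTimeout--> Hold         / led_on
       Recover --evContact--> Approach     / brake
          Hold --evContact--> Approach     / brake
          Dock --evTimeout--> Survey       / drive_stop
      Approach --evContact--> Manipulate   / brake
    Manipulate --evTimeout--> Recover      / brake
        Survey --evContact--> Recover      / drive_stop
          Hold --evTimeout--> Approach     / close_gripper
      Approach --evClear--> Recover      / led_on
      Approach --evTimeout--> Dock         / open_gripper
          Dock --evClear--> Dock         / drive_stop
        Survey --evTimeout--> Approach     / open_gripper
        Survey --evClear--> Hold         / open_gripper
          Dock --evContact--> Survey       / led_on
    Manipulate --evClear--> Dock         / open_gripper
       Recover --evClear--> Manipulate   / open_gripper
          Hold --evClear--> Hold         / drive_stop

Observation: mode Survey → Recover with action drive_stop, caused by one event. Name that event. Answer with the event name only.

evContact

try evTimeout: (Survey, evTimeout) → (Approach, open_gripper)
try evClear: (Survey, evClear) → (Hold, open_gripper)
try evContact: (Survey, evContact) → (Recover, drive_stop)  ← matches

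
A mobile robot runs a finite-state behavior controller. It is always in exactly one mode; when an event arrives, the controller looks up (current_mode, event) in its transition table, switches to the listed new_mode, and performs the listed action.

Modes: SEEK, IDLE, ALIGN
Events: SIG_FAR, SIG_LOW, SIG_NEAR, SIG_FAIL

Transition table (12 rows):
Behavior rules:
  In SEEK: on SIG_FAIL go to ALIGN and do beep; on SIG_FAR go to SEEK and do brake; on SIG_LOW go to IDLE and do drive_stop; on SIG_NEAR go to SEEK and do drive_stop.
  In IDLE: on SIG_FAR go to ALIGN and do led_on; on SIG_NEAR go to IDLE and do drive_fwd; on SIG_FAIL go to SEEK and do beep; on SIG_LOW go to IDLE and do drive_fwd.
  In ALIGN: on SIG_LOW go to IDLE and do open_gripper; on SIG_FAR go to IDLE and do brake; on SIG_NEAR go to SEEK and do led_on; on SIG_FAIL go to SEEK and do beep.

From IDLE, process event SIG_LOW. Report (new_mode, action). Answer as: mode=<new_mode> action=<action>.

current mode = IDLE; filter table to that mode:
  (IDLE, SIG_FAR) → (ALIGN, led_on)
  (IDLE, SIG_NEAR) → (IDLE, drive_fwd)
  (IDLE, SIG_FAIL) → (SEEK, beep)
  (IDLE, SIG_LOW) → (IDLE, drive_fwd)  ← event matches
event = SIG_LOW selects (IDLE, drive_fwd)

mode=IDLE action=drive_fwd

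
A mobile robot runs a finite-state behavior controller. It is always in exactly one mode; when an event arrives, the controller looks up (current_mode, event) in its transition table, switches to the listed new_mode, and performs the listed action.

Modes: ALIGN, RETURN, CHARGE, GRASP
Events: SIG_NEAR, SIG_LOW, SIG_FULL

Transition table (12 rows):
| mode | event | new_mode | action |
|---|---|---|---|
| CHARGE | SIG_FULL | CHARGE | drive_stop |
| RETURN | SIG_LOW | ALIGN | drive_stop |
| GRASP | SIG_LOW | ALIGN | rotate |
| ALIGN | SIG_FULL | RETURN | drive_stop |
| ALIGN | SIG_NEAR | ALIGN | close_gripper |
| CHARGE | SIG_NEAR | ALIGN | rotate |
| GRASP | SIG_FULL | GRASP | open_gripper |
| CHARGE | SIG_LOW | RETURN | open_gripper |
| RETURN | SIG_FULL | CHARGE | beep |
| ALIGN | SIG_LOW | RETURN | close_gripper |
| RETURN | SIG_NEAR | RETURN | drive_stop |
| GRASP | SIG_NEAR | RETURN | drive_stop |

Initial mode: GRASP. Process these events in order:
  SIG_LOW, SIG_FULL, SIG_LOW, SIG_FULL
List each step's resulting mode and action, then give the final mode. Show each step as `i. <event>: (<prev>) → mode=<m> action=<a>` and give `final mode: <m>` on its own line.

1. SIG_LOW: (GRASP) → mode=ALIGN action=rotate
2. SIG_FULL: (ALIGN) → mode=RETURN action=drive_stop
3. SIG_LOW: (RETURN) → mode=ALIGN action=drive_stop
4. SIG_FULL: (ALIGN) → mode=RETURN action=drive_stop

final mode: RETURN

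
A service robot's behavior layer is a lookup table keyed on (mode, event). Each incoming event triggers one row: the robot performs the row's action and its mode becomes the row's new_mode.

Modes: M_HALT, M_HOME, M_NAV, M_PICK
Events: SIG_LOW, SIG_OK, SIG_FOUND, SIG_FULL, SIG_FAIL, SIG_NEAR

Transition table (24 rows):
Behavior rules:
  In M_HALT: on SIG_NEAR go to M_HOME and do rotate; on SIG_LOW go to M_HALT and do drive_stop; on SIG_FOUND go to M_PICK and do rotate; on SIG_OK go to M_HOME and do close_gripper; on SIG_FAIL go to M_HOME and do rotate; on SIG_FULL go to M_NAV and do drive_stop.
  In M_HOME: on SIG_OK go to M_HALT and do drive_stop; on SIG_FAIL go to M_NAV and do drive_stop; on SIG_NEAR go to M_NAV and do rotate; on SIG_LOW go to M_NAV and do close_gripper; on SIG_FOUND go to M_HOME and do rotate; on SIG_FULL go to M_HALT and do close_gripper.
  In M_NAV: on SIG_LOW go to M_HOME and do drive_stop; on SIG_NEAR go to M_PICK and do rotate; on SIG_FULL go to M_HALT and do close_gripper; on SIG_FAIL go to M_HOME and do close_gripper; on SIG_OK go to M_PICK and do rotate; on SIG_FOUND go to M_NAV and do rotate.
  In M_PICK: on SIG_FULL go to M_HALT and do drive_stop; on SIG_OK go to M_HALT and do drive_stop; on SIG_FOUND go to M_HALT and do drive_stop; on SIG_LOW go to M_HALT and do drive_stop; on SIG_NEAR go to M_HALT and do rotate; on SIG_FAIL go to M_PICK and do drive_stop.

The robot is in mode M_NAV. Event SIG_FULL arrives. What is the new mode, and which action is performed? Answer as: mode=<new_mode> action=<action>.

current mode = M_NAV; filter table to that mode:
  (M_NAV, SIG_LOW) → (M_HOME, drive_stop)
  (M_NAV, SIG_NEAR) → (M_PICK, rotate)
  (M_NAV, SIG_FULL) → (M_HALT, close_gripper)  ← event matches
  (M_NAV, SIG_FAIL) → (M_HOME, close_gripper)
  (M_NAV, SIG_OK) → (M_PICK, rotate)
  (M_NAV, SIG_FOUND) → (M_NAV, rotate)
event = SIG_FULL selects (M_HALT, close_gripper)

mode=M_HALT action=close_gripper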